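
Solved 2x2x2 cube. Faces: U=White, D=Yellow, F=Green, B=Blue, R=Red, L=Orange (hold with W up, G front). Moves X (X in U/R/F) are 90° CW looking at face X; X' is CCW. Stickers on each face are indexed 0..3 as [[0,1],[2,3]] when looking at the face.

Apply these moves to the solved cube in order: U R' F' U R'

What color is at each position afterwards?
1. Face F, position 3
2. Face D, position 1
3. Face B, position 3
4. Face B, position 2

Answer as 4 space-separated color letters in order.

Answer: B R B O

Derivation:
After move 1 (U): U=WWWW F=RRGG R=BBRR B=OOBB L=GGOO
After move 2 (R'): R=BRBR U=WBWO F=RWGW D=YRYG B=YOYB
After move 3 (F'): F=WWRG U=WBBB R=RRYR D=GOYG L=GOOW
After move 4 (U): U=BWBB F=RRRG R=YOYR B=GOYB L=WWOW
After move 5 (R'): R=ORYY U=BYBG F=RWRB D=GRYG B=GOOB
Query 1: F[3] = B
Query 2: D[1] = R
Query 3: B[3] = B
Query 4: B[2] = O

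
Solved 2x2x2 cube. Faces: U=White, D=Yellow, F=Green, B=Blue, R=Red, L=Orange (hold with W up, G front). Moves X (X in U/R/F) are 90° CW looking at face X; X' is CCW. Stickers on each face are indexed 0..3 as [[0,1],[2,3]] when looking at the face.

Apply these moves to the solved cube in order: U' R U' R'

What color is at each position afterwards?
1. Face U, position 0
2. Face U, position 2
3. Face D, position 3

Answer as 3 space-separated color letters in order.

After move 1 (U'): U=WWWW F=OOGG R=GGRR B=RRBB L=BBOO
After move 2 (R): R=RGRG U=WOWG F=OYGY D=YBYR B=WRWB
After move 3 (U'): U=OGWW F=BBGY R=OYRG B=RGWB L=WROO
After move 4 (R'): R=YGOR U=OWWR F=BGGW D=YBYY B=RGBB
Query 1: U[0] = O
Query 2: U[2] = W
Query 3: D[3] = Y

Answer: O W Y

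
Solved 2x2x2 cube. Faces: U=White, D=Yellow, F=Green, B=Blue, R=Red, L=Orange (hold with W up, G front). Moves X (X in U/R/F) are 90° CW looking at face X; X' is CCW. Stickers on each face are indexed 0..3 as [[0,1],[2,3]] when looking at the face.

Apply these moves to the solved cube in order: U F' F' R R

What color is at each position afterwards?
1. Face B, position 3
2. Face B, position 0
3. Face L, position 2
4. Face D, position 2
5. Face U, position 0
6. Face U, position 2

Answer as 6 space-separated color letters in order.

After move 1 (U): U=WWWW F=RRGG R=BBRR B=OOBB L=GGOO
After move 2 (F'): F=RGRG U=WWBR R=YBYR D=GOYY L=GWOW
After move 3 (F'): F=GGRR U=WWYY R=OBGR D=WWYY L=GROB
After move 4 (R): R=GORB U=WGYR F=GWRY D=WBYO B=YOWB
After move 5 (R): R=RGBO U=WWYY F=GBRO D=WWYY B=ROGB
Query 1: B[3] = B
Query 2: B[0] = R
Query 3: L[2] = O
Query 4: D[2] = Y
Query 5: U[0] = W
Query 6: U[2] = Y

Answer: B R O Y W Y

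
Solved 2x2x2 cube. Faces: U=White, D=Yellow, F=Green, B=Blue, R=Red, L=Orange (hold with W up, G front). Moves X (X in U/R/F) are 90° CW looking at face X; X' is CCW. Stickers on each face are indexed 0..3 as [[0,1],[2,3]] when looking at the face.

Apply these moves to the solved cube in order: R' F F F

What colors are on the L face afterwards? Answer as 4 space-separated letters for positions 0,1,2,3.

After move 1 (R'): R=RRRR U=WBWB F=GWGW D=YGYG B=YBYB
After move 2 (F): F=GGWW U=WBOO R=WRBR D=RRYG L=OYOG
After move 3 (F): F=WGWG U=WBGY R=OROR D=BWYG L=OROR
After move 4 (F): F=WWGG U=WBRR R=GRYR D=OOYG L=OBOW
Query: L face = OBOW

Answer: O B O W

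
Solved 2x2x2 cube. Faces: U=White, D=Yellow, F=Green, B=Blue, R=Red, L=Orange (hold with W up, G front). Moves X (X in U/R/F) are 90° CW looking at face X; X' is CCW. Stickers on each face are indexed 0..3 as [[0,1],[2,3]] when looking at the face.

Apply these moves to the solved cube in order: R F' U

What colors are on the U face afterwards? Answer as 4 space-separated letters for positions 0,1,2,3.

After move 1 (R): R=RRRR U=WGWG F=GYGY D=YBYB B=WBWB
After move 2 (F'): F=YYGG U=WGRR R=BRYR D=OOYB L=OGOW
After move 3 (U): U=RWRG F=BRGG R=WBYR B=OGWB L=YYOW
Query: U face = RWRG

Answer: R W R G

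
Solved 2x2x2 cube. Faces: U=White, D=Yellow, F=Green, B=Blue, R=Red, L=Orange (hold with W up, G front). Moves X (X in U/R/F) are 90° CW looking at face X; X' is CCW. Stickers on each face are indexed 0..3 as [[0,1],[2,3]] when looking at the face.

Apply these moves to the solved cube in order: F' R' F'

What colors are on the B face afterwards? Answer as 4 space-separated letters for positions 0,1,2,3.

After move 1 (F'): F=GGGG U=WWRR R=YRYR D=OOYY L=OWOW
After move 2 (R'): R=RRYY U=WBRB F=GWGR D=OGYG B=YBOB
After move 3 (F'): F=WRGG U=WBRY R=GROY D=WWYG L=OBOR
Query: B face = YBOB

Answer: Y B O B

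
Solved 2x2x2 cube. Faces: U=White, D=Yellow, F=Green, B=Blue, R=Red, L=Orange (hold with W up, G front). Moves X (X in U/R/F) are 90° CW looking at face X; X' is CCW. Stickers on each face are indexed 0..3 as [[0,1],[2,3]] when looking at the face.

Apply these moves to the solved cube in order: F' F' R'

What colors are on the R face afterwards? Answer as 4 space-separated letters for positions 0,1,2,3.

After move 1 (F'): F=GGGG U=WWRR R=YRYR D=OOYY L=OWOW
After move 2 (F'): F=GGGG U=WWYY R=OROR D=WWYY L=OROR
After move 3 (R'): R=RROO U=WBYB F=GWGY D=WGYG B=YBWB
Query: R face = RROO

Answer: R R O O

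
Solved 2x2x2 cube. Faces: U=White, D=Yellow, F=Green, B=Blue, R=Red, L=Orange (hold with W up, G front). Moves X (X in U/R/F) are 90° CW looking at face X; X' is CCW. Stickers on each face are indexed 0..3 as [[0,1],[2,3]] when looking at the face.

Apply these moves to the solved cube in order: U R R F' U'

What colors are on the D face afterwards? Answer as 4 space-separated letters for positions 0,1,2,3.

Answer: G O Y W

Derivation:
After move 1 (U): U=WWWW F=RRGG R=BBRR B=OOBB L=GGOO
After move 2 (R): R=RBRB U=WRWG F=RYGY D=YBYO B=WOWB
After move 3 (R): R=RRBB U=WYWY F=RBGO D=YWYW B=GORB
After move 4 (F'): F=BORG U=WYRB R=WRYB D=GOYW L=GYOW
After move 5 (U'): U=YBWR F=GYRG R=BOYB B=WRRB L=GOOW
Query: D face = GOYW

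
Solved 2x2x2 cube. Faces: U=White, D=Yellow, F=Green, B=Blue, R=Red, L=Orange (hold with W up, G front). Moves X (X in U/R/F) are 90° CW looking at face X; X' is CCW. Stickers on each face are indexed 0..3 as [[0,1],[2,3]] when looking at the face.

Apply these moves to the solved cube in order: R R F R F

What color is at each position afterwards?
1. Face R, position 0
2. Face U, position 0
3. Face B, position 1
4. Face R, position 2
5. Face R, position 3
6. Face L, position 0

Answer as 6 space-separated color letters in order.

Answer: O W B B R O

Derivation:
After move 1 (R): R=RRRR U=WGWG F=GYGY D=YBYB B=WBWB
After move 2 (R): R=RRRR U=WYWY F=GBGB D=YWYW B=GBGB
After move 3 (F): F=GGBB U=WYOO R=WRYR D=RRYW L=OYOW
After move 4 (R): R=YWRR U=WGOB F=GRBW D=RGYG B=OBYB
After move 5 (F): F=BGWR U=WGWY R=OWBR D=RYYG L=OROG
Query 1: R[0] = O
Query 2: U[0] = W
Query 3: B[1] = B
Query 4: R[2] = B
Query 5: R[3] = R
Query 6: L[0] = O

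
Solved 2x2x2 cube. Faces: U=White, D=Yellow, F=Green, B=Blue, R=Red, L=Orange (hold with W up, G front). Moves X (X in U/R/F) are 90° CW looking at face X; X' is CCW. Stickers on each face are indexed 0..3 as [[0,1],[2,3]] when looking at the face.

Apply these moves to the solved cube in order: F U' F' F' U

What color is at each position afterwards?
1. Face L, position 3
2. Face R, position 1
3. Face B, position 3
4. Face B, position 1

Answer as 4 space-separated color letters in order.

After move 1 (F): F=GGGG U=WWOO R=WRWR D=RRYY L=OYOY
After move 2 (U'): U=WOWO F=OYGG R=GGWR B=WRBB L=BBOY
After move 3 (F'): F=YGOG U=WOGW R=RGRR D=BYYY L=BOOW
After move 4 (F'): F=GGYO U=WORR R=YGBR D=OWYY L=BWOG
After move 5 (U): U=RWRO F=YGYO R=WRBR B=BWBB L=GGOG
Query 1: L[3] = G
Query 2: R[1] = R
Query 3: B[3] = B
Query 4: B[1] = W

Answer: G R B W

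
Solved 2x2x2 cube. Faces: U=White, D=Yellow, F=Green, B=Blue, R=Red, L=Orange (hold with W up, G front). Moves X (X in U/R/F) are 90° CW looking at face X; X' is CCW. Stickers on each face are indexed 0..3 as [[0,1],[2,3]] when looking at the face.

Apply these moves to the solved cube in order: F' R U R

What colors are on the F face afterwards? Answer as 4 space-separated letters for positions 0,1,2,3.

Answer: Y B G B

Derivation:
After move 1 (F'): F=GGGG U=WWRR R=YRYR D=OOYY L=OWOW
After move 2 (R): R=YYRR U=WGRG F=GOGY D=OBYB B=RBWB
After move 3 (U): U=RWGG F=YYGY R=RBRR B=OWWB L=GOOW
After move 4 (R): R=RRRB U=RYGY F=YBGB D=OWYO B=GWWB
Query: F face = YBGB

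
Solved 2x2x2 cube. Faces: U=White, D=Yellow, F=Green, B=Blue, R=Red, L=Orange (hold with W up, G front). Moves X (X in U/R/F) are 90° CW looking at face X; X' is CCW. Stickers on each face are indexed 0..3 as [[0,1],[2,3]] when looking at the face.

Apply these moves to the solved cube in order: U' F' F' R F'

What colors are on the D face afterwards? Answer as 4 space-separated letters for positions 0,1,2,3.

After move 1 (U'): U=WWWW F=OOGG R=GGRR B=RRBB L=BBOO
After move 2 (F'): F=OGOG U=WWGR R=YGYR D=BOYY L=BWOW
After move 3 (F'): F=GGOO U=WWYY R=OGBR D=WWYY L=BROG
After move 4 (R): R=BORG U=WGYO F=GWOY D=WBYR B=YRWB
After move 5 (F'): F=WYGO U=WGBR R=BOWG D=RGYR L=BOOY
Query: D face = RGYR

Answer: R G Y R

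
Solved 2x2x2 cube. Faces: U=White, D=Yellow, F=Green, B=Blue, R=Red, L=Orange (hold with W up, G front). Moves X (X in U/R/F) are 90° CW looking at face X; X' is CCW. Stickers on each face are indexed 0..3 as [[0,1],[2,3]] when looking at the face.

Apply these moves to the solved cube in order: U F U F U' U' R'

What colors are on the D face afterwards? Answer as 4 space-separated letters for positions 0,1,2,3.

Answer: W Y Y B

Derivation:
After move 1 (U): U=WWWW F=RRGG R=BBRR B=OOBB L=GGOO
After move 2 (F): F=GRGR U=WWOG R=WBWR D=RBYY L=GYOY
After move 3 (U): U=OWGW F=WBGR R=OOWR B=GYBB L=GROY
After move 4 (F): F=GWRB U=OWYR R=GOWR D=WOYY L=GROB
After move 5 (U'): U=WROY F=GRRB R=GWWR B=GOBB L=GYOB
After move 6 (U'): U=RYWO F=GYRB R=GRWR B=GWBB L=GOOB
After move 7 (R'): R=RRGW U=RBWG F=GYRO D=WYYB B=YWOB
Query: D face = WYYB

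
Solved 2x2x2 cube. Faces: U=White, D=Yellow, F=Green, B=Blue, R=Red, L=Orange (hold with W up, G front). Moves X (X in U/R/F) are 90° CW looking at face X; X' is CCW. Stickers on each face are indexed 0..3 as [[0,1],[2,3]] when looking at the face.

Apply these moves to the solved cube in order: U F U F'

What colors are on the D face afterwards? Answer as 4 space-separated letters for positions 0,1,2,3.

After move 1 (U): U=WWWW F=RRGG R=BBRR B=OOBB L=GGOO
After move 2 (F): F=GRGR U=WWOG R=WBWR D=RBYY L=GYOY
After move 3 (U): U=OWGW F=WBGR R=OOWR B=GYBB L=GROY
After move 4 (F'): F=BRWG U=OWOW R=BORR D=RYYY L=GWOG
Query: D face = RYYY

Answer: R Y Y Y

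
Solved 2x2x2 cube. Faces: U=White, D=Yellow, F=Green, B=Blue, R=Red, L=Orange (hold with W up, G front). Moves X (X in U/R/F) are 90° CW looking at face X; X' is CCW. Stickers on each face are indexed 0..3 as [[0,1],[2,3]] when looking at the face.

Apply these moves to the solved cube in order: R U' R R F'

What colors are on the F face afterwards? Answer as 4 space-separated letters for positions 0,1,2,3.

Answer: W R O G

Derivation:
After move 1 (R): R=RRRR U=WGWG F=GYGY D=YBYB B=WBWB
After move 2 (U'): U=GGWW F=OOGY R=GYRR B=RRWB L=WBOO
After move 3 (R): R=RGRY U=GOWY F=OBGB D=YWYR B=WRGB
After move 4 (R): R=RRYG U=GBWB F=OWGR D=YGYW B=YROB
After move 5 (F'): F=WROG U=GBRY R=GRYG D=BOYW L=WBOW
Query: F face = WROG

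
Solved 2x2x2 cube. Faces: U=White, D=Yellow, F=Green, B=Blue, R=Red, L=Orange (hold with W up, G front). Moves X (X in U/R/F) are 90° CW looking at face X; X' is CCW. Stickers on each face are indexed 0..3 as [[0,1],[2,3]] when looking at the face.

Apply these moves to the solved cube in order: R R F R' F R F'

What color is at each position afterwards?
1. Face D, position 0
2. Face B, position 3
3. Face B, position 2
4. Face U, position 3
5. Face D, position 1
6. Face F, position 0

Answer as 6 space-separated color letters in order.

Answer: R B G Y G R

Derivation:
After move 1 (R): R=RRRR U=WGWG F=GYGY D=YBYB B=WBWB
After move 2 (R): R=RRRR U=WYWY F=GBGB D=YWYW B=GBGB
After move 3 (F): F=GGBB U=WYOO R=WRYR D=RRYW L=OYOW
After move 4 (R'): R=RRWY U=WGOG F=GYBO D=RGYB B=WBRB
After move 5 (F): F=BGOY U=WGWY R=ORGY D=WRYB L=OROG
After move 6 (R): R=GOYR U=WGWY F=BROB D=WRYW B=YBGB
After move 7 (F'): F=RBBO U=WGGY R=ROWR D=RGYW L=OYOW
Query 1: D[0] = R
Query 2: B[3] = B
Query 3: B[2] = G
Query 4: U[3] = Y
Query 5: D[1] = G
Query 6: F[0] = R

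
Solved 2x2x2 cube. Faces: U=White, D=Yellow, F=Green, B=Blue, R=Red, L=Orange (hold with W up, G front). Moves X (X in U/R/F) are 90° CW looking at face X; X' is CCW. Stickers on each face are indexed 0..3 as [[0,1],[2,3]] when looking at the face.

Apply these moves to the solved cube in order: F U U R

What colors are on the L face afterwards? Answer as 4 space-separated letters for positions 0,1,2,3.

After move 1 (F): F=GGGG U=WWOO R=WRWR D=RRYY L=OYOY
After move 2 (U): U=OWOW F=WRGG R=BBWR B=OYBB L=GGOY
After move 3 (U): U=OOWW F=BBGG R=OYWR B=GGBB L=WROY
After move 4 (R): R=WORY U=OBWG F=BRGY D=RBYG B=WGOB
Query: L face = WROY

Answer: W R O Y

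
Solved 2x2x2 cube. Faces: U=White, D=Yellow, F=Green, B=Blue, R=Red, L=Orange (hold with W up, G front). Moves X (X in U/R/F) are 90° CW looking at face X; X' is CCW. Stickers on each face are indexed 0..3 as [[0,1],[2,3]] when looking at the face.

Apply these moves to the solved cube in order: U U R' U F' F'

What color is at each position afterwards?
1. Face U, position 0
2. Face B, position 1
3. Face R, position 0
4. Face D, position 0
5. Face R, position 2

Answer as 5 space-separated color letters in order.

After move 1 (U): U=WWWW F=RRGG R=BBRR B=OOBB L=GGOO
After move 2 (U): U=WWWW F=BBGG R=OORR B=GGBB L=RROO
After move 3 (R'): R=OROR U=WBWG F=BWGW D=YBYG B=YGYB
After move 4 (U): U=WWGB F=ORGW R=YGOR B=RRYB L=BWOO
After move 5 (F'): F=RWOG U=WWYO R=BGYR D=WOYG L=BBOG
After move 6 (F'): F=WGRO U=WWBY R=OGWR D=BGYG L=BOOY
Query 1: U[0] = W
Query 2: B[1] = R
Query 3: R[0] = O
Query 4: D[0] = B
Query 5: R[2] = W

Answer: W R O B W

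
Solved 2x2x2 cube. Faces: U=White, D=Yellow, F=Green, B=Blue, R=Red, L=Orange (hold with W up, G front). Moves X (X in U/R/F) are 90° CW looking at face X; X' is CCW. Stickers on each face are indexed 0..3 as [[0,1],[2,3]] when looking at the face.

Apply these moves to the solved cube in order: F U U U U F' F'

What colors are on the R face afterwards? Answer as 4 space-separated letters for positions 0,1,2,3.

After move 1 (F): F=GGGG U=WWOO R=WRWR D=RRYY L=OYOY
After move 2 (U): U=OWOW F=WRGG R=BBWR B=OYBB L=GGOY
After move 3 (U): U=OOWW F=BBGG R=OYWR B=GGBB L=WROY
After move 4 (U): U=WOWO F=OYGG R=GGWR B=WRBB L=BBOY
After move 5 (U): U=WWOO F=GGGG R=WRWR B=BBBB L=OYOY
After move 6 (F'): F=GGGG U=WWWW R=RRRR D=YYYY L=OOOO
After move 7 (F'): F=GGGG U=WWRR R=YRYR D=OOYY L=OWOW
Query: R face = YRYR

Answer: Y R Y R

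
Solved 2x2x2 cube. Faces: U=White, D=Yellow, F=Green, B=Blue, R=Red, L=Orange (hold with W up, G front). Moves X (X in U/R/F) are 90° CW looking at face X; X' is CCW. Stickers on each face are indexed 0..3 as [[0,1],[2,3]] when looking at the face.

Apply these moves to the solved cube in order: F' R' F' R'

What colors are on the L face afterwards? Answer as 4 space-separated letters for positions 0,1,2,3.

Answer: O B O R

Derivation:
After move 1 (F'): F=GGGG U=WWRR R=YRYR D=OOYY L=OWOW
After move 2 (R'): R=RRYY U=WBRB F=GWGR D=OGYG B=YBOB
After move 3 (F'): F=WRGG U=WBRY R=GROY D=WWYG L=OBOR
After move 4 (R'): R=RYGO U=WORY F=WBGY D=WRYG B=GBWB
Query: L face = OBOR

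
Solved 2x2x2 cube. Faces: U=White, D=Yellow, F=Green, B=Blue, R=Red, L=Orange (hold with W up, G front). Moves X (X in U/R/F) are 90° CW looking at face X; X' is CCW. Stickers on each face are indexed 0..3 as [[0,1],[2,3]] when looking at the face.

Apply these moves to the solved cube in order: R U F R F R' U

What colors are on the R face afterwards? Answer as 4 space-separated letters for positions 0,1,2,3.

Answer: O O O R

Derivation:
After move 1 (R): R=RRRR U=WGWG F=GYGY D=YBYB B=WBWB
After move 2 (U): U=WWGG F=RRGY R=WBRR B=OOWB L=GYOO
After move 3 (F): F=GRYR U=WWOY R=GBGR D=RWYB L=GYOB
After move 4 (R): R=GGRB U=WROR F=GWYB D=RWYO B=YOWB
After move 5 (F): F=YGBW U=WRBY R=OGRB D=RGYO L=GROW
After move 6 (R'): R=GBOR U=WWBY F=YRBY D=RGYW B=OOGB
After move 7 (U): U=BWYW F=GBBY R=OOOR B=GRGB L=YROW
Query: R face = OOOR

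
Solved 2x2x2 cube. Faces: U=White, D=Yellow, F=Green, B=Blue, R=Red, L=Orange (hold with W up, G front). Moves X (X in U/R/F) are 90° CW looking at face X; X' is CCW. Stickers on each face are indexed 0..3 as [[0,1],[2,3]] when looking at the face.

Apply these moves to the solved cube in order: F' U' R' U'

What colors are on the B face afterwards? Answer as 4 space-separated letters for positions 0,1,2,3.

Answer: G R O B

Derivation:
After move 1 (F'): F=GGGG U=WWRR R=YRYR D=OOYY L=OWOW
After move 2 (U'): U=WRWR F=OWGG R=GGYR B=YRBB L=BBOW
After move 3 (R'): R=GRGY U=WBWY F=ORGR D=OWYG B=YROB
After move 4 (U'): U=BYWW F=BBGR R=ORGY B=GROB L=YROW
Query: B face = GROB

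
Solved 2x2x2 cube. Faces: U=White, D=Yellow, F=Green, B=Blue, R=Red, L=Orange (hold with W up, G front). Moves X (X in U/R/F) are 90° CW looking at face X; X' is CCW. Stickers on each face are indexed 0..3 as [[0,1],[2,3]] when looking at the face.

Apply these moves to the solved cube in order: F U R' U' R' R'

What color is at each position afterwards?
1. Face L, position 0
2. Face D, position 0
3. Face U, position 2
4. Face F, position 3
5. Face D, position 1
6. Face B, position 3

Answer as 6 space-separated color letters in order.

After move 1 (F): F=GGGG U=WWOO R=WRWR D=RRYY L=OYOY
After move 2 (U): U=OWOW F=WRGG R=BBWR B=OYBB L=GGOY
After move 3 (R'): R=BRBW U=OBOO F=WWGW D=RRYG B=YYRB
After move 4 (U'): U=BOOO F=GGGW R=WWBW B=BRRB L=YYOY
After move 5 (R'): R=WWWB U=BROB F=GOGO D=RGYW B=GRRB
After move 6 (R'): R=WBWW U=BROG F=GRGB D=ROYO B=WRGB
Query 1: L[0] = Y
Query 2: D[0] = R
Query 3: U[2] = O
Query 4: F[3] = B
Query 5: D[1] = O
Query 6: B[3] = B

Answer: Y R O B O B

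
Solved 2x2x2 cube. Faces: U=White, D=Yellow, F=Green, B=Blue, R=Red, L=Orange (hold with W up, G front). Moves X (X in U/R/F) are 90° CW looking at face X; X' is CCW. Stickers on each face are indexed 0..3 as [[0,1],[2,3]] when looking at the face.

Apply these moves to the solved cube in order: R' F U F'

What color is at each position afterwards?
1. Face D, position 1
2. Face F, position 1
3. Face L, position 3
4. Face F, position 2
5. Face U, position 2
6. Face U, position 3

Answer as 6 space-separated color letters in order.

Answer: G W O W Y B

Derivation:
After move 1 (R'): R=RRRR U=WBWB F=GWGW D=YGYG B=YBYB
After move 2 (F): F=GGWW U=WBOO R=WRBR D=RRYG L=OYOG
After move 3 (U): U=OWOB F=WRWW R=YBBR B=OYYB L=GGOG
After move 4 (F'): F=RWWW U=OWYB R=RBRR D=GGYG L=GBOO
Query 1: D[1] = G
Query 2: F[1] = W
Query 3: L[3] = O
Query 4: F[2] = W
Query 5: U[2] = Y
Query 6: U[3] = B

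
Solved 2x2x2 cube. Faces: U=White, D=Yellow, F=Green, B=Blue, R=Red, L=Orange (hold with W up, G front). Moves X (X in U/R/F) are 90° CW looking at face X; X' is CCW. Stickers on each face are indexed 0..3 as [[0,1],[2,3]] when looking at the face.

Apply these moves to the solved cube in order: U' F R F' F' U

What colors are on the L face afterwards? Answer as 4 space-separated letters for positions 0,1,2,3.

After move 1 (U'): U=WWWW F=OOGG R=GGRR B=RRBB L=BBOO
After move 2 (F): F=GOGO U=WWOB R=WGWR D=RGYY L=BYOY
After move 3 (R): R=WWRG U=WOOO F=GGGY D=RBYR B=BRWB
After move 4 (F'): F=GYGG U=WOWR R=BWRG D=YYYR L=BOOO
After move 5 (F'): F=YGGG U=WOBR R=YWYG D=OOYR L=BROW
After move 6 (U): U=BWRO F=YWGG R=BRYG B=BRWB L=YGOW
Query: L face = YGOW

Answer: Y G O W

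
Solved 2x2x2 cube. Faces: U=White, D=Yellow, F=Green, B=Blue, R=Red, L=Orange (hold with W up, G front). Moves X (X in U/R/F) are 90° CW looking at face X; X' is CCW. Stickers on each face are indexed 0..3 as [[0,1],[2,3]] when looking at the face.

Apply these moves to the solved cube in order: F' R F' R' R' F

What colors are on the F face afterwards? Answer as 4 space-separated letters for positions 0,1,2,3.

After move 1 (F'): F=GGGG U=WWRR R=YRYR D=OOYY L=OWOW
After move 2 (R): R=YYRR U=WGRG F=GOGY D=OBYB B=RBWB
After move 3 (F'): F=OYGG U=WGYR R=BYOR D=WWYB L=OGOR
After move 4 (R'): R=YRBO U=WWYR F=OGGR D=WYYG B=BBWB
After move 5 (R'): R=ROYB U=WWYB F=OWGR D=WGYR B=GBYB
After move 6 (F): F=GORW U=WWRG R=YOBB D=YRYR L=OWOG
Query: F face = GORW

Answer: G O R W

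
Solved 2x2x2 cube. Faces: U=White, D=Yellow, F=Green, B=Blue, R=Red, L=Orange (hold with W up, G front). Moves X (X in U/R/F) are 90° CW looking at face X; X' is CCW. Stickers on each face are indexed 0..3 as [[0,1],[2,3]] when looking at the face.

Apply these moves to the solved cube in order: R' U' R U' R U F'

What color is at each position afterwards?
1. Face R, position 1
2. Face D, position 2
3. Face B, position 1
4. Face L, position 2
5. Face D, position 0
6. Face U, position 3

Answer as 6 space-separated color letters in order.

After move 1 (R'): R=RRRR U=WBWB F=GWGW D=YGYG B=YBYB
After move 2 (U'): U=BBWW F=OOGW R=GWRR B=RRYB L=YBOO
After move 3 (R): R=RGRW U=BOWW F=OGGG D=YYYR B=WRBB
After move 4 (U'): U=OWBW F=YBGG R=OGRW B=RGBB L=WROO
After move 5 (R): R=ROWG U=OBBG F=YYGR D=YBYR B=WGWB
After move 6 (U): U=BOGB F=ROGR R=WGWG B=WRWB L=YYOO
After move 7 (F'): F=ORRG U=BOWW R=BGYG D=YOYR L=YBOG
Query 1: R[1] = G
Query 2: D[2] = Y
Query 3: B[1] = R
Query 4: L[2] = O
Query 5: D[0] = Y
Query 6: U[3] = W

Answer: G Y R O Y W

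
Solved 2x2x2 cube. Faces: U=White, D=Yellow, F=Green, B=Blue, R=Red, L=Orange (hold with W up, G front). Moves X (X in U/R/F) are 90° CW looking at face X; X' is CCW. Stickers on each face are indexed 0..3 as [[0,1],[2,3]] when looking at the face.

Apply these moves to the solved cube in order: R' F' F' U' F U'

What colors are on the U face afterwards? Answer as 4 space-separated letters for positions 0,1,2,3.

After move 1 (R'): R=RRRR U=WBWB F=GWGW D=YGYG B=YBYB
After move 2 (F'): F=WWGG U=WBRR R=GRYR D=OOYG L=OBOW
After move 3 (F'): F=WGWG U=WBGY R=OROR D=BWYG L=OROR
After move 4 (U'): U=BYWG F=ORWG R=WGOR B=ORYB L=YBOR
After move 5 (F): F=WOGR U=BYRB R=WGGR D=OWYG L=YBOW
After move 6 (U'): U=YBBR F=YBGR R=WOGR B=WGYB L=OROW
Query: U face = YBBR

Answer: Y B B R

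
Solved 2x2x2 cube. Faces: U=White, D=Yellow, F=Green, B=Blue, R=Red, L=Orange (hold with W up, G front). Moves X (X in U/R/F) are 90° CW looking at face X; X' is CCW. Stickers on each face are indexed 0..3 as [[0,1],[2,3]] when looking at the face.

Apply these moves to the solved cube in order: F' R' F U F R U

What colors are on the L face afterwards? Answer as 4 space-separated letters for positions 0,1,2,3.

Answer: R Y O R

Derivation:
After move 1 (F'): F=GGGG U=WWRR R=YRYR D=OOYY L=OWOW
After move 2 (R'): R=RRYY U=WBRB F=GWGR D=OGYG B=YBOB
After move 3 (F): F=GGRW U=WBWW R=RRBY D=YRYG L=OOOG
After move 4 (U): U=WWWB F=RRRW R=YBBY B=OOOB L=GGOG
After move 5 (F): F=RRWR U=WWGG R=WBBY D=BYYG L=GYOR
After move 6 (R): R=BWYB U=WRGR F=RYWG D=BOYO B=GOWB
After move 7 (U): U=GWRR F=BWWG R=GOYB B=GYWB L=RYOR
Query: L face = RYOR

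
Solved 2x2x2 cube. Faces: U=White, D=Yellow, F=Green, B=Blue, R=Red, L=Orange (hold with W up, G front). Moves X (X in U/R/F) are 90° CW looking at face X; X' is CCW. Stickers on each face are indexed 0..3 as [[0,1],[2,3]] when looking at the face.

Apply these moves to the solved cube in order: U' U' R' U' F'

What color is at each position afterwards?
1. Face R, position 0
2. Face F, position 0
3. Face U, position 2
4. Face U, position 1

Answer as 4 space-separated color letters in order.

After move 1 (U'): U=WWWW F=OOGG R=GGRR B=RRBB L=BBOO
After move 2 (U'): U=WWWW F=BBGG R=OORR B=GGBB L=RROO
After move 3 (R'): R=OROR U=WBWG F=BWGW D=YBYG B=YGYB
After move 4 (U'): U=BGWW F=RRGW R=BWOR B=ORYB L=YGOO
After move 5 (F'): F=RWRG U=BGBO R=BWYR D=GOYG L=YWOW
Query 1: R[0] = B
Query 2: F[0] = R
Query 3: U[2] = B
Query 4: U[1] = G

Answer: B R B G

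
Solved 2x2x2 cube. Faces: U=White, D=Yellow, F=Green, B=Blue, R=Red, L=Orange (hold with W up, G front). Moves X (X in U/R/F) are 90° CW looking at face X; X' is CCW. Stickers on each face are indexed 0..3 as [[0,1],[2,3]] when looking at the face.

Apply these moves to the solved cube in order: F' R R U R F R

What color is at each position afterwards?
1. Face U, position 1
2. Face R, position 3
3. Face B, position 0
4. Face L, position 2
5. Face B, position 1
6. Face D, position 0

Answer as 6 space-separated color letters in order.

After move 1 (F'): F=GGGG U=WWRR R=YRYR D=OOYY L=OWOW
After move 2 (R): R=YYRR U=WGRG F=GOGY D=OBYB B=RBWB
After move 3 (R): R=RYRY U=WORY F=GBGB D=OWYR B=GBGB
After move 4 (U): U=RWYO F=RYGB R=GBRY B=OWGB L=GBOW
After move 5 (R): R=RGYB U=RYYB F=RWGR D=OGYO B=OWWB
After move 6 (F): F=GRRW U=RYWB R=YGBB D=YRYO L=GOOG
After move 7 (R): R=BYBG U=RRWW F=GRRO D=YWYO B=BWYB
Query 1: U[1] = R
Query 2: R[3] = G
Query 3: B[0] = B
Query 4: L[2] = O
Query 5: B[1] = W
Query 6: D[0] = Y

Answer: R G B O W Y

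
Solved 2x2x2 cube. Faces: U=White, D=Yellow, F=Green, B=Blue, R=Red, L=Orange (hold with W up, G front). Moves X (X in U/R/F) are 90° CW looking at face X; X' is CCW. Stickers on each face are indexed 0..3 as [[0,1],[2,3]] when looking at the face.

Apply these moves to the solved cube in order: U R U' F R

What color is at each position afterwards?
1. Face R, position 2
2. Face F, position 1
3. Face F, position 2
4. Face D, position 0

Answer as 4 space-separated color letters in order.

After move 1 (U): U=WWWW F=RRGG R=BBRR B=OOBB L=GGOO
After move 2 (R): R=RBRB U=WRWG F=RYGY D=YBYO B=WOWB
After move 3 (U'): U=RGWW F=GGGY R=RYRB B=RBWB L=WOOO
After move 4 (F): F=GGYG U=RGOO R=WYWB D=RRYO L=WYOB
After move 5 (R): R=WWBY U=RGOG F=GRYO D=RWYR B=OBGB
Query 1: R[2] = B
Query 2: F[1] = R
Query 3: F[2] = Y
Query 4: D[0] = R

Answer: B R Y R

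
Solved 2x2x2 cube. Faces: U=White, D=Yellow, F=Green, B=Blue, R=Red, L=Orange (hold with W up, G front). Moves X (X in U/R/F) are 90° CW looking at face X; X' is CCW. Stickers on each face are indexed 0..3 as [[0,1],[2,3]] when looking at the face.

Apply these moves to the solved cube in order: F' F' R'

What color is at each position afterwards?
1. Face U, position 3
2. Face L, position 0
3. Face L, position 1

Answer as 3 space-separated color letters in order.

Answer: B O R

Derivation:
After move 1 (F'): F=GGGG U=WWRR R=YRYR D=OOYY L=OWOW
After move 2 (F'): F=GGGG U=WWYY R=OROR D=WWYY L=OROR
After move 3 (R'): R=RROO U=WBYB F=GWGY D=WGYG B=YBWB
Query 1: U[3] = B
Query 2: L[0] = O
Query 3: L[1] = R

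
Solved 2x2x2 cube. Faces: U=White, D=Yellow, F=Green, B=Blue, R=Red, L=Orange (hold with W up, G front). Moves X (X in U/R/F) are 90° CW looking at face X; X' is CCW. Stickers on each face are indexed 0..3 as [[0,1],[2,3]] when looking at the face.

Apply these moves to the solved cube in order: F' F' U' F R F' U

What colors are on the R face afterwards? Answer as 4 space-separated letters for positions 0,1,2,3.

After move 1 (F'): F=GGGG U=WWRR R=YRYR D=OOYY L=OWOW
After move 2 (F'): F=GGGG U=WWYY R=OROR D=WWYY L=OROR
After move 3 (U'): U=WYWY F=ORGG R=GGOR B=ORBB L=BBOR
After move 4 (F): F=GOGR U=WYRB R=WGYR D=OGYY L=BWOW
After move 5 (R): R=YWRG U=WORR F=GGGY D=OBYO B=BRYB
After move 6 (F'): F=GYGG U=WOYR R=BWOG D=WWYO L=BROR
After move 7 (U): U=YWRO F=BWGG R=BROG B=BRYB L=GYOR
Query: R face = BROG

Answer: B R O G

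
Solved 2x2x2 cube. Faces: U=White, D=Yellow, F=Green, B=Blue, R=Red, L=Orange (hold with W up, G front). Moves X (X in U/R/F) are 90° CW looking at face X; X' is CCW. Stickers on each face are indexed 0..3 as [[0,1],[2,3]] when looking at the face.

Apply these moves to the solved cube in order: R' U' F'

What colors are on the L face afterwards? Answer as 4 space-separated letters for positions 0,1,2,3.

After move 1 (R'): R=RRRR U=WBWB F=GWGW D=YGYG B=YBYB
After move 2 (U'): U=BBWW F=OOGW R=GWRR B=RRYB L=YBOO
After move 3 (F'): F=OWOG U=BBGR R=GWYR D=BOYG L=YWOW
Query: L face = YWOW

Answer: Y W O W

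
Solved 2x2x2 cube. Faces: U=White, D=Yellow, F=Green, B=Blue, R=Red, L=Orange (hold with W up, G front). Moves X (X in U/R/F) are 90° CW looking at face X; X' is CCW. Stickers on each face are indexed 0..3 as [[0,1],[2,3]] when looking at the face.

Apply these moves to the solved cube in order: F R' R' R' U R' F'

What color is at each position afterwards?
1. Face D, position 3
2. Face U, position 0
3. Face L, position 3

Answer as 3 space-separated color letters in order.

After move 1 (F): F=GGGG U=WWOO R=WRWR D=RRYY L=OYOY
After move 2 (R'): R=RRWW U=WBOB F=GWGO D=RGYG B=YBRB
After move 3 (R'): R=RWRW U=WROY F=GBGB D=RWYO B=GBGB
After move 4 (R'): R=WWRR U=WGOG F=GRGY D=RBYB B=OBWB
After move 5 (U): U=OWGG F=WWGY R=OBRR B=OYWB L=GROY
After move 6 (R'): R=BROR U=OWGO F=WWGG D=RWYY B=BYBB
After move 7 (F'): F=WGWG U=OWBO R=WRRR D=RYYY L=GOOG
Query 1: D[3] = Y
Query 2: U[0] = O
Query 3: L[3] = G

Answer: Y O G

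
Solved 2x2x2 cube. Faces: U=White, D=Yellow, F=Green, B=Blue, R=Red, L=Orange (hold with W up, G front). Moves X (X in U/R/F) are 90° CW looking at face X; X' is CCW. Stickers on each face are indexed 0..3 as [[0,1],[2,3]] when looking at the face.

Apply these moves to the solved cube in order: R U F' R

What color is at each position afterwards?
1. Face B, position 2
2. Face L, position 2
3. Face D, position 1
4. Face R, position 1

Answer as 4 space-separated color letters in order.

Answer: W O W B

Derivation:
After move 1 (R): R=RRRR U=WGWG F=GYGY D=YBYB B=WBWB
After move 2 (U): U=WWGG F=RRGY R=WBRR B=OOWB L=GYOO
After move 3 (F'): F=RYRG U=WWWR R=BBYR D=YOYB L=GGOG
After move 4 (R): R=YBRB U=WYWG F=RORB D=YWYO B=ROWB
Query 1: B[2] = W
Query 2: L[2] = O
Query 3: D[1] = W
Query 4: R[1] = B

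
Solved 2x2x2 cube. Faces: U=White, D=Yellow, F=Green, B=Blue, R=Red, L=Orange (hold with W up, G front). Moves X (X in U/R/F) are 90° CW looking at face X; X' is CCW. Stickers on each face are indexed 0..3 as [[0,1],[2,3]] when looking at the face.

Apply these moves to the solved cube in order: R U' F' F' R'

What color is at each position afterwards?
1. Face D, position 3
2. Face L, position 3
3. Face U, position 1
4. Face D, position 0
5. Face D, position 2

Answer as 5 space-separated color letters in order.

After move 1 (R): R=RRRR U=WGWG F=GYGY D=YBYB B=WBWB
After move 2 (U'): U=GGWW F=OOGY R=GYRR B=RRWB L=WBOO
After move 3 (F'): F=OYOG U=GGGR R=BYYR D=BOYB L=WWOW
After move 4 (F'): F=YGOO U=GGBY R=OYBR D=WWYB L=WROG
After move 5 (R'): R=YROB U=GWBR F=YGOY D=WGYO B=BRWB
Query 1: D[3] = O
Query 2: L[3] = G
Query 3: U[1] = W
Query 4: D[0] = W
Query 5: D[2] = Y

Answer: O G W W Y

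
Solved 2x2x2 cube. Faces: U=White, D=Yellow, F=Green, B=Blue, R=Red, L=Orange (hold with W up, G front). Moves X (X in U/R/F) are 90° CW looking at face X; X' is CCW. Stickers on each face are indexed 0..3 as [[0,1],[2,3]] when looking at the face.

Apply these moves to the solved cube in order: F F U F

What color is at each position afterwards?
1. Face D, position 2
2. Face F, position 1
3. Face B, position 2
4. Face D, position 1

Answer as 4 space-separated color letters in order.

After move 1 (F): F=GGGG U=WWOO R=WRWR D=RRYY L=OYOY
After move 2 (F): F=GGGG U=WWYY R=OROR D=WWYY L=OROR
After move 3 (U): U=YWYW F=ORGG R=BBOR B=ORBB L=GGOR
After move 4 (F): F=GOGR U=YWRG R=YBWR D=OBYY L=GWOW
Query 1: D[2] = Y
Query 2: F[1] = O
Query 3: B[2] = B
Query 4: D[1] = B

Answer: Y O B B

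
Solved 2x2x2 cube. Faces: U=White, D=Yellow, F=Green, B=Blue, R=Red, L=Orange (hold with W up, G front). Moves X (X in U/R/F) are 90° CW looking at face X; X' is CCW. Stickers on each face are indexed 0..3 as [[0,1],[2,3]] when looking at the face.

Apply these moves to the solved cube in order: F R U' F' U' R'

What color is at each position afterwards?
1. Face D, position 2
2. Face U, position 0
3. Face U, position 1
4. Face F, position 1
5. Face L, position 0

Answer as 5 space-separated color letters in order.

Answer: Y G W R W

Derivation:
After move 1 (F): F=GGGG U=WWOO R=WRWR D=RRYY L=OYOY
After move 2 (R): R=WWRR U=WGOG F=GRGY D=RBYB B=OBWB
After move 3 (U'): U=GGWO F=OYGY R=GRRR B=WWWB L=OBOY
After move 4 (F'): F=YYOG U=GGGR R=BRRR D=BYYB L=OOOW
After move 5 (U'): U=GRGG F=OOOG R=YYRR B=BRWB L=WWOW
After move 6 (R'): R=YRYR U=GWGB F=OROG D=BOYG B=BRYB
Query 1: D[2] = Y
Query 2: U[0] = G
Query 3: U[1] = W
Query 4: F[1] = R
Query 5: L[0] = W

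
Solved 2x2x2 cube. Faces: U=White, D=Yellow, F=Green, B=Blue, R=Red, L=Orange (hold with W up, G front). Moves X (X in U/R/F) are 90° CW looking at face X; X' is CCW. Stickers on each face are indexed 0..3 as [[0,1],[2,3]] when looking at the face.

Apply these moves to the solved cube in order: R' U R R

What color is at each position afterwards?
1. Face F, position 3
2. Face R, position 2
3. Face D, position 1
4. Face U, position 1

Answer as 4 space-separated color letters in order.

After move 1 (R'): R=RRRR U=WBWB F=GWGW D=YGYG B=YBYB
After move 2 (U): U=WWBB F=RRGW R=YBRR B=OOYB L=GWOO
After move 3 (R): R=RYRB U=WRBW F=RGGG D=YYYO B=BOWB
After move 4 (R): R=RRBY U=WGBG F=RYGO D=YWYB B=WORB
Query 1: F[3] = O
Query 2: R[2] = B
Query 3: D[1] = W
Query 4: U[1] = G

Answer: O B W G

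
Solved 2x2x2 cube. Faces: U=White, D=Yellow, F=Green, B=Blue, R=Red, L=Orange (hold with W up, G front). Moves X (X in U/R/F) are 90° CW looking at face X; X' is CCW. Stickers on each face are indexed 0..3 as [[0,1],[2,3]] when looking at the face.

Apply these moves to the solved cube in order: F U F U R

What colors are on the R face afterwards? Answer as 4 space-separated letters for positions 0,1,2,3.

After move 1 (F): F=GGGG U=WWOO R=WRWR D=RRYY L=OYOY
After move 2 (U): U=OWOW F=WRGG R=BBWR B=OYBB L=GGOY
After move 3 (F): F=GWGR U=OWYG R=OBWR D=WBYY L=GROR
After move 4 (U): U=YOGW F=OBGR R=OYWR B=GRBB L=GWOR
After move 5 (R): R=WORY U=YBGR F=OBGY D=WBYG B=WROB
Query: R face = WORY

Answer: W O R Y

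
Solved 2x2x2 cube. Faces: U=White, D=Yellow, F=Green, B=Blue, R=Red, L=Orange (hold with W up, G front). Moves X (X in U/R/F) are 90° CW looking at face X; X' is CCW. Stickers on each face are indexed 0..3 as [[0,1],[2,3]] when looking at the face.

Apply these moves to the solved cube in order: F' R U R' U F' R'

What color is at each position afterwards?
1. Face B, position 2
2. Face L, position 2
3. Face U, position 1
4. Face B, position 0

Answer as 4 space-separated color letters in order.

After move 1 (F'): F=GGGG U=WWRR R=YRYR D=OOYY L=OWOW
After move 2 (R): R=YYRR U=WGRG F=GOGY D=OBYB B=RBWB
After move 3 (U): U=RWGG F=YYGY R=RBRR B=OWWB L=GOOW
After move 4 (R'): R=BRRR U=RWGO F=YWGG D=OYYY B=BWBB
After move 5 (U): U=GROW F=BRGG R=BWRR B=GOBB L=YWOW
After move 6 (F'): F=RGBG U=GRBR R=YWOR D=WWYY L=YWOO
After move 7 (R'): R=WRYO U=GBBG F=RRBR D=WGYG B=YOWB
Query 1: B[2] = W
Query 2: L[2] = O
Query 3: U[1] = B
Query 4: B[0] = Y

Answer: W O B Y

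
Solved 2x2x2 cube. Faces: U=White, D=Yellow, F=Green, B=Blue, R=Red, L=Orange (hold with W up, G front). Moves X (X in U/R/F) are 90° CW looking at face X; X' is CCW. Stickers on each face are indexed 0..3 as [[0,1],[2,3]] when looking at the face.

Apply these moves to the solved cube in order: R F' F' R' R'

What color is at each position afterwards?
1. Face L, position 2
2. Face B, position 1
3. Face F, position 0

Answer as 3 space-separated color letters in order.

Answer: O B Y

Derivation:
After move 1 (R): R=RRRR U=WGWG F=GYGY D=YBYB B=WBWB
After move 2 (F'): F=YYGG U=WGRR R=BRYR D=OOYB L=OGOW
After move 3 (F'): F=YGYG U=WGBY R=OROR D=GWYB L=OROR
After move 4 (R'): R=RROO U=WWBW F=YGYY D=GGYG B=BBWB
After move 5 (R'): R=RORO U=WWBB F=YWYW D=GGYY B=GBGB
Query 1: L[2] = O
Query 2: B[1] = B
Query 3: F[0] = Y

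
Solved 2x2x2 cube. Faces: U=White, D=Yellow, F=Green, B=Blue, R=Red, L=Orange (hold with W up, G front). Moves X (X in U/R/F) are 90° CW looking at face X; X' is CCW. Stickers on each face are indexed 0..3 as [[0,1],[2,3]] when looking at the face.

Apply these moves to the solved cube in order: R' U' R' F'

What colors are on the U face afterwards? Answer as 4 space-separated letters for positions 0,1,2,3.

After move 1 (R'): R=RRRR U=WBWB F=GWGW D=YGYG B=YBYB
After move 2 (U'): U=BBWW F=OOGW R=GWRR B=RRYB L=YBOO
After move 3 (R'): R=WRGR U=BYWR F=OBGW D=YOYW B=GRGB
After move 4 (F'): F=BWOG U=BYWG R=ORYR D=BOYW L=YROW
Query: U face = BYWG

Answer: B Y W G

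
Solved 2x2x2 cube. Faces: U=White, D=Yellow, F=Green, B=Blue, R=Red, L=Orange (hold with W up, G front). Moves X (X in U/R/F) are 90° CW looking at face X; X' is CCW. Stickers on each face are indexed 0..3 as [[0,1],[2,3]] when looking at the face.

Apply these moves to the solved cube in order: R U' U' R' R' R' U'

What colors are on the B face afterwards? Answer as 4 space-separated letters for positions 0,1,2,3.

Answer: R O W B

Derivation:
After move 1 (R): R=RRRR U=WGWG F=GYGY D=YBYB B=WBWB
After move 2 (U'): U=GGWW F=OOGY R=GYRR B=RRWB L=WBOO
After move 3 (U'): U=GWGW F=WBGY R=OORR B=GYWB L=RROO
After move 4 (R'): R=OROR U=GWGG F=WWGW D=YBYY B=BYBB
After move 5 (R'): R=RROO U=GBGB F=WWGG D=YWYW B=YYBB
After move 6 (R'): R=RORO U=GBGY F=WBGB D=YWYG B=WYWB
After move 7 (U'): U=BYGG F=RRGB R=WBRO B=ROWB L=WYOO
Query: B face = ROWB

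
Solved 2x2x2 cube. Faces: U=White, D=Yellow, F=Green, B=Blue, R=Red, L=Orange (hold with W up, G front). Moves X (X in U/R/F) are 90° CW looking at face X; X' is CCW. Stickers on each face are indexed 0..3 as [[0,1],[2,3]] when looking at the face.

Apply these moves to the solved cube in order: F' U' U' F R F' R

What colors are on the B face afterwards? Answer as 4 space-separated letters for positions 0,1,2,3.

After move 1 (F'): F=GGGG U=WWRR R=YRYR D=OOYY L=OWOW
After move 2 (U'): U=WRWR F=OWGG R=GGYR B=YRBB L=BBOW
After move 3 (U'): U=RRWW F=BBGG R=OWYR B=GGBB L=YROW
After move 4 (F): F=GBGB U=RRWR R=WWWR D=YOYY L=YOOO
After move 5 (R): R=WWRW U=RBWB F=GOGY D=YBYG B=RGRB
After move 6 (F'): F=OYGG U=RBWR R=BWYW D=OOYG L=YBOW
After move 7 (R): R=YBWW U=RYWG F=OOGG D=ORYR B=RGBB
Query: B face = RGBB

Answer: R G B B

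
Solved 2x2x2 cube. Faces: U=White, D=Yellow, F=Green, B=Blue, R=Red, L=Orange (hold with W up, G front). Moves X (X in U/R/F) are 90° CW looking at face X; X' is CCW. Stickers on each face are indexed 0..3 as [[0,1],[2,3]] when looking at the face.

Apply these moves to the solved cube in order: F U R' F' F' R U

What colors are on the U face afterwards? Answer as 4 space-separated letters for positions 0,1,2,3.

After move 1 (F): F=GGGG U=WWOO R=WRWR D=RRYY L=OYOY
After move 2 (U): U=OWOW F=WRGG R=BBWR B=OYBB L=GGOY
After move 3 (R'): R=BRBW U=OBOO F=WWGW D=RRYG B=YYRB
After move 4 (F'): F=WWWG U=OBBB R=RRRW D=GYYG L=GOOO
After move 5 (F'): F=WGWW U=OBRR R=YRGW D=OOYG L=GBOB
After move 6 (R): R=GYWR U=OGRW F=WOWG D=ORYY B=RYBB
After move 7 (U): U=ROWG F=GYWG R=RYWR B=GBBB L=WOOB
Query: U face = ROWG

Answer: R O W G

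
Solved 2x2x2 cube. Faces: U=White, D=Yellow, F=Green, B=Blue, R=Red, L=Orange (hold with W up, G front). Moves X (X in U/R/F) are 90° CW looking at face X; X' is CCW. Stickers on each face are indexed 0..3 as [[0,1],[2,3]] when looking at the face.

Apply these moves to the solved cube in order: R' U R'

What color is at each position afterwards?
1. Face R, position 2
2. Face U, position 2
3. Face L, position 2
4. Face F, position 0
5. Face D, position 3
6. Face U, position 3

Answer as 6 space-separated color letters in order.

Answer: Y B O R W O

Derivation:
After move 1 (R'): R=RRRR U=WBWB F=GWGW D=YGYG B=YBYB
After move 2 (U): U=WWBB F=RRGW R=YBRR B=OOYB L=GWOO
After move 3 (R'): R=BRYR U=WYBO F=RWGB D=YRYW B=GOGB
Query 1: R[2] = Y
Query 2: U[2] = B
Query 3: L[2] = O
Query 4: F[0] = R
Query 5: D[3] = W
Query 6: U[3] = O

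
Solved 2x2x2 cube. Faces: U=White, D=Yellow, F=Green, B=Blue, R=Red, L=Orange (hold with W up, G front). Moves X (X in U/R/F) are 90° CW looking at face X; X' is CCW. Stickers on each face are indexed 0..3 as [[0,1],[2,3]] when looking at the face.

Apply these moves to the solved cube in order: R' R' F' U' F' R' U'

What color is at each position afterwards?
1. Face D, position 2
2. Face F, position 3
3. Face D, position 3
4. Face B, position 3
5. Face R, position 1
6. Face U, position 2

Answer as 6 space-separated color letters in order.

Answer: Y Y G B R Y

Derivation:
After move 1 (R'): R=RRRR U=WBWB F=GWGW D=YGYG B=YBYB
After move 2 (R'): R=RRRR U=WYWY F=GBGB D=YWYW B=GBGB
After move 3 (F'): F=BBGG U=WYRR R=WRYR D=OOYW L=OYOW
After move 4 (U'): U=YRWR F=OYGG R=BBYR B=WRGB L=GBOW
After move 5 (F'): F=YGOG U=YRBY R=OBOR D=BWYW L=GROW
After move 6 (R'): R=BROO U=YGBW F=YROY D=BGYG B=WRWB
After move 7 (U'): U=GWYB F=GROY R=YROO B=BRWB L=WROW
Query 1: D[2] = Y
Query 2: F[3] = Y
Query 3: D[3] = G
Query 4: B[3] = B
Query 5: R[1] = R
Query 6: U[2] = Y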